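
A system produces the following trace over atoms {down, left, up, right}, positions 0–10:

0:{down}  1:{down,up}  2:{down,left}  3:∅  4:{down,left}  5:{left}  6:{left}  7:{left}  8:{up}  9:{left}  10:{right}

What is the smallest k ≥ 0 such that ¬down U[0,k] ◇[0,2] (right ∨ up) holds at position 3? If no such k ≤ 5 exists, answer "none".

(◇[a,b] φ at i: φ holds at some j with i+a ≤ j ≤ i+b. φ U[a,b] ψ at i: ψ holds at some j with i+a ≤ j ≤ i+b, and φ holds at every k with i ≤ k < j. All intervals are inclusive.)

none

Need earliest j ≥ 3 with ◇[0,2] (right ∨ up), and ¬down at every k in [3,j-1].
  j=3: rhs fails.
  j=4: rhs fails.
  j=5: rhs fails.
  j=6: rhs holds but lhs fails at k=4.
  j=7: rhs holds but lhs fails at k=4.
  j=8: rhs holds but lhs fails at k=4.
No witness within the range → none.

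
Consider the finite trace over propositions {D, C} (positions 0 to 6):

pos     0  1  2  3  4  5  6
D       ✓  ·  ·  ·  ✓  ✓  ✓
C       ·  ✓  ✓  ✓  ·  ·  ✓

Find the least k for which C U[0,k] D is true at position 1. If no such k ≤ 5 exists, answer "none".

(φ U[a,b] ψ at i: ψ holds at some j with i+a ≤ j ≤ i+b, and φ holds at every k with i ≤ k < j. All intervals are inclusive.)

3

Need earliest j ≥ 1 with D, and C at every k in [1,j-1].
  j=1: rhs fails.
  j=2: rhs fails.
  j=3: rhs fails.
  j=4: rhs holds; lhs holds on [1,3]. k = 3.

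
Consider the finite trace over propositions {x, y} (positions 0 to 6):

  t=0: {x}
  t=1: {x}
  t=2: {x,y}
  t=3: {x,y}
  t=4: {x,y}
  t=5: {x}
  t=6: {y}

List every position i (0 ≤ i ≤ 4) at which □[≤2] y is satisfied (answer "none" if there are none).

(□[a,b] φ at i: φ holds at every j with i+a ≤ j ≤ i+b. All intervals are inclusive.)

Evaluate at each i in [0,4]:
  i=0: ✗ (fails at j=0)
  i=1: ✗ (fails at j=1)
  i=2: ✓ (all of [2,4])
  i=3: ✗ (fails at j=5)
  i=4: ✗ (fails at j=5)

2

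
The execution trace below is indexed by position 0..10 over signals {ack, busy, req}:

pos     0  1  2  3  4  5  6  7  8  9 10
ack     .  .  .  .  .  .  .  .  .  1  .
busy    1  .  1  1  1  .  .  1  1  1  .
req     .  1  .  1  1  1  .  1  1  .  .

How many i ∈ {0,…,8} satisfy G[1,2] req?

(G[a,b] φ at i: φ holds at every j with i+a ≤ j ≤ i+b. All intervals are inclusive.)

3

Evaluate at each i in [0,8]:
  i=0: ✗ (fails at j=2)
  i=1: ✗ (fails at j=2)
  i=2: ✓ (all of [3,4])
  i=3: ✓ (all of [4,5])
  i=4: ✗ (fails at j=6)
  i=5: ✗ (fails at j=6)
  i=6: ✓ (all of [7,8])
  i=7: ✗ (fails at j=9)
  i=8: ✗ (fails at j=9)
Positions where it holds: {2, 3, 6} → 3.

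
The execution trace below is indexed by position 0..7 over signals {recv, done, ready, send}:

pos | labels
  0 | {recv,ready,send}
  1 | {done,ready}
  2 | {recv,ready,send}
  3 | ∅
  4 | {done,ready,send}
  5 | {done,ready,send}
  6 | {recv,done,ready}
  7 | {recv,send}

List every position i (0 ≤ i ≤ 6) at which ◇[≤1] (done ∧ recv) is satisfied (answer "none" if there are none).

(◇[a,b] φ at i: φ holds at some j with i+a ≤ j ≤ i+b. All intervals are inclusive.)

5, 6

Evaluate at each i in [0,6]:
  i=0: ✗ (none in [0,1])
  i=1: ✗ (none in [1,2])
  i=2: ✗ (none in [2,3])
  i=3: ✗ (none in [3,4])
  i=4: ✗ (none in [4,5])
  i=5: ✓ (witness j=6)
  i=6: ✓ (witness j=6)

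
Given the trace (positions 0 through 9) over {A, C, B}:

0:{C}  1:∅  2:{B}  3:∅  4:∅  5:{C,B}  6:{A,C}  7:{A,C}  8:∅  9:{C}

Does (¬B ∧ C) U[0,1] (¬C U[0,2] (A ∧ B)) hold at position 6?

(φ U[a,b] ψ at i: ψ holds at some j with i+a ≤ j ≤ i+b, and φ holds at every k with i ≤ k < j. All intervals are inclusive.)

Need some j in [6,7] with (¬C U[0,2] (A ∧ B)), and (¬B ∧ C) at every k in [6,j-1].
  j=6: (¬C U[0,2] (A ∧ B)) — fails.
  j=7: (¬C U[0,2] (A ∧ B)) — fails.
No j in the window works → until fails.

Does not hold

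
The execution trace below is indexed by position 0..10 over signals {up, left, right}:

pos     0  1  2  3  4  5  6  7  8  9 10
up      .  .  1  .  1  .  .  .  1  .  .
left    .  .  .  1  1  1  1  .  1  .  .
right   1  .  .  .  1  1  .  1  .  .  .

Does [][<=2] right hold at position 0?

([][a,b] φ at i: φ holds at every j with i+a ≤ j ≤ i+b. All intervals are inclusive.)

Check right at every j in [0,2]:
  j=0: true
  j=1: false
  j=2: false
Fails at j=1 → formula fails.

Does not hold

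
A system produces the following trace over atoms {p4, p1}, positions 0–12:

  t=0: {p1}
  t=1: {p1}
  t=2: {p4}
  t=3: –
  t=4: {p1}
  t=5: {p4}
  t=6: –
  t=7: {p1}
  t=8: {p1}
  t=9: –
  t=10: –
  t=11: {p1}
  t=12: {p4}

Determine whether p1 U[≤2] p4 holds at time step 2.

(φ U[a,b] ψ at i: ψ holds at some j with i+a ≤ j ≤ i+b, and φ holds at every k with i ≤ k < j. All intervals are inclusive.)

True

Need some j in [2,4] with p4, and p1 at every k in [2,j-1].
  j=2: p4 holds; no prefix to check → satisfied.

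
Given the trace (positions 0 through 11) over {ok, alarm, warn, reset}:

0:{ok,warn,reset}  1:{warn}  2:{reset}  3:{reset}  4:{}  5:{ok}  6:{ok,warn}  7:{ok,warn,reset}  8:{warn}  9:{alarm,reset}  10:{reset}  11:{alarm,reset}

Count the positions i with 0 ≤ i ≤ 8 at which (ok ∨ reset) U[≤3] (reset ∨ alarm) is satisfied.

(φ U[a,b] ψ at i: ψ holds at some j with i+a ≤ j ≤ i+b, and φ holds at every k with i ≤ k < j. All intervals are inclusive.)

6

Evaluate at each i in [0,8]:
  i=0: ✓ (rhs at j=0)
  i=1: ✗ (lhs fails at k=1 before rhs at j=2)
  i=2: ✓ (rhs at j=2)
  i=3: ✓ (rhs at j=3)
  i=4: ✗ (lhs fails at k=4 before rhs at j=7)
  i=5: ✓ (rhs at j=7; lhs holds on [5,6])
  i=6: ✓ (rhs at j=7; lhs holds on [6,6])
  i=7: ✓ (rhs at j=7)
  i=8: ✗ (lhs fails at k=8 before rhs at j=9)
Positions where it holds: {0, 2, 3, 5, 6, 7} → 6.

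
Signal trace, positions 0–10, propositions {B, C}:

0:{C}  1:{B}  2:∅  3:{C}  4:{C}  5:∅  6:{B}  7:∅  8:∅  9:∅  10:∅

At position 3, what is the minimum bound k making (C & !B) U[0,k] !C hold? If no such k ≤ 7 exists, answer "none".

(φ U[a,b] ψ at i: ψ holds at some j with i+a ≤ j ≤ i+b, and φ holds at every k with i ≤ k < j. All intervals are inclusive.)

2

Need earliest j ≥ 3 with !C, and (C & !B) at every k in [3,j-1].
  j=3: rhs fails.
  j=4: rhs fails.
  j=5: rhs holds; lhs holds on [3,4]. k = 2.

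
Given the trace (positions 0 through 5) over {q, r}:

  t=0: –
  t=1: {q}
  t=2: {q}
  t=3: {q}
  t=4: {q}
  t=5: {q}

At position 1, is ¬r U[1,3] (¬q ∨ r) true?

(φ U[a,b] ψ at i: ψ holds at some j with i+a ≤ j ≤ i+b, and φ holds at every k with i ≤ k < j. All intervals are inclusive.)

Need some j in [2,4] with (¬q ∨ r), and ¬r at every k in [1,j-1].
  j=2: (¬q ∨ r) false.
  j=3: (¬q ∨ r) false.
  j=4: (¬q ∨ r) false.
No j in the window works → until fails.

False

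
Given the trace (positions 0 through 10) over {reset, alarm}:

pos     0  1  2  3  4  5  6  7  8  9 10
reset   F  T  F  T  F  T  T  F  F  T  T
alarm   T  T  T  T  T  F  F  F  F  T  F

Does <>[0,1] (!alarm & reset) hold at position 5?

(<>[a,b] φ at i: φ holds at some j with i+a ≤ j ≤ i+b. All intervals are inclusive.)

Yes

Check (!alarm & reset) at each j in [5,6]:
  j=5: true
  j=6: true
Found at j=5 → formula holds.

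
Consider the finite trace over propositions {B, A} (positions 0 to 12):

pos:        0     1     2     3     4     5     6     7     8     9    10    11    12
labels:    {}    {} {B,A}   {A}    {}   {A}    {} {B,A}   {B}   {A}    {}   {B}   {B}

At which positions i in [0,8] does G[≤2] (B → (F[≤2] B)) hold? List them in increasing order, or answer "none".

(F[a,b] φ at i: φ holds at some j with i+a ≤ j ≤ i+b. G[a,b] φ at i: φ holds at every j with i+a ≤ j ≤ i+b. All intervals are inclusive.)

0, 1, 2, 3, 4, 5, 6, 7, 8

Evaluate at each i in [0,8]:
  i=0: ✓ (all of [0,2])
  i=1: ✓ (all of [1,3])
  i=2: ✓ (all of [2,4])
  i=3: ✓ (all of [3,5])
  i=4: ✓ (all of [4,6])
  i=5: ✓ (all of [5,7])
  i=6: ✓ (all of [6,8])
  i=7: ✓ (all of [7,9])
  i=8: ✓ (all of [8,10])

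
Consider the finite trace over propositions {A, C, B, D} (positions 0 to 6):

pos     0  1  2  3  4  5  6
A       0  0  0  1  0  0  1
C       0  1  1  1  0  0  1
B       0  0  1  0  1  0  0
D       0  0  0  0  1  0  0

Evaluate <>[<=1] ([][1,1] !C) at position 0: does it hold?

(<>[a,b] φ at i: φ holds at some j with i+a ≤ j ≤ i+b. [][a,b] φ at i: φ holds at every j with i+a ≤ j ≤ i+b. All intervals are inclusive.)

No

Check [][1,1] !C at each j in [0,1]:
  j=0: fails at 1
  j=1: fails at 2
No position in the window satisfies it → formula fails.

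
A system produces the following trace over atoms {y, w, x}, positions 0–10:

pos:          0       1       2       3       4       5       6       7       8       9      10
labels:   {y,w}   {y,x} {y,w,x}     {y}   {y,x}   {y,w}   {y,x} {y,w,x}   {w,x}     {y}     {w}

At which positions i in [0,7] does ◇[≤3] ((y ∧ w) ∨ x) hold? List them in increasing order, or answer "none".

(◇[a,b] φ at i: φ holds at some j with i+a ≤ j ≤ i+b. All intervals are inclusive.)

Evaluate at each i in [0,7]:
  i=0: ✓ (witness j=0)
  i=1: ✓ (witness j=1)
  i=2: ✓ (witness j=2)
  i=3: ✓ (witness j=4)
  i=4: ✓ (witness j=4)
  i=5: ✓ (witness j=5)
  i=6: ✓ (witness j=6)
  i=7: ✓ (witness j=7)

0, 1, 2, 3, 4, 5, 6, 7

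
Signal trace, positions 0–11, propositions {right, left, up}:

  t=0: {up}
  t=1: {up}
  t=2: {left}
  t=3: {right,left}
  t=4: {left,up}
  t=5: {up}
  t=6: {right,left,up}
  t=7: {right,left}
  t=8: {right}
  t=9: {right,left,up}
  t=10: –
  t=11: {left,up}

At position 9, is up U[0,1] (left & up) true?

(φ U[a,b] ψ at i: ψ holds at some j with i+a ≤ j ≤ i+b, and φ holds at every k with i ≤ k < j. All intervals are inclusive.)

Yes

Need some j in [9,10] with (left & up), and up at every k in [9,j-1].
  j=9: (left & up) holds; no prefix to check → satisfied.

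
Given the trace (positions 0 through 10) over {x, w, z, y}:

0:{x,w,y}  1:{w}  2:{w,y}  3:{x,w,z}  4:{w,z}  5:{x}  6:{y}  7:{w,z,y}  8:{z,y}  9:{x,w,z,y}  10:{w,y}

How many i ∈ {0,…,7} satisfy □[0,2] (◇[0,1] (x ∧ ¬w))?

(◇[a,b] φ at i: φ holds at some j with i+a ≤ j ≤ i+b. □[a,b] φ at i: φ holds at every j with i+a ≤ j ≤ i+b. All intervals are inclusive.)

0

Evaluate at each i in [0,7]:
  i=0: ✗ (fails at j=0)
  i=1: ✗ (fails at j=1)
  i=2: ✗ (fails at j=2)
  i=3: ✗ (fails at j=3)
  i=4: ✗ (fails at j=6)
  i=5: ✗ (fails at j=6)
  i=6: ✗ (fails at j=6)
  i=7: ✗ (fails at j=7)
Positions where it holds: {} → 0.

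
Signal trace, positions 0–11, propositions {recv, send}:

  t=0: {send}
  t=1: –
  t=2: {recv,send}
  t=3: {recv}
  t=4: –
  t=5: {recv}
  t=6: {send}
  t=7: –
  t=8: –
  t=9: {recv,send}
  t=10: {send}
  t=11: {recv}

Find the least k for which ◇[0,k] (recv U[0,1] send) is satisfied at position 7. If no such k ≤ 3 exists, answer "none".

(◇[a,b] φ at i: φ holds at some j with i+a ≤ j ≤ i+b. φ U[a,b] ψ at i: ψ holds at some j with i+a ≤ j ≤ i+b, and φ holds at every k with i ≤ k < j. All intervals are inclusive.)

2

Scan j = 7,8,… for (recv U[0,1] send):
  j=7: fails
  j=8: fails
  j=9: holds
First hit at j=9, so smallest k = 9-7 = 2.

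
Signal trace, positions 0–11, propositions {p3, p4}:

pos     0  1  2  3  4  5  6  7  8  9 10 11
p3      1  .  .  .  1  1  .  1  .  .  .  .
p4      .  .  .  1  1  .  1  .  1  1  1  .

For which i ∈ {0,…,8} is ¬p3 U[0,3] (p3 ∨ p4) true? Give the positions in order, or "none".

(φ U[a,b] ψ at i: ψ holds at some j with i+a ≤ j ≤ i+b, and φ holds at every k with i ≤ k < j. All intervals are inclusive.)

Evaluate at each i in [0,8]:
  i=0: ✓ (rhs at j=0)
  i=1: ✓ (rhs at j=3; lhs holds on [1,2])
  i=2: ✓ (rhs at j=3; lhs holds on [2,2])
  i=3: ✓ (rhs at j=3)
  i=4: ✓ (rhs at j=4)
  i=5: ✓ (rhs at j=5)
  i=6: ✓ (rhs at j=6)
  i=7: ✓ (rhs at j=7)
  i=8: ✓ (rhs at j=8)

0, 1, 2, 3, 4, 5, 6, 7, 8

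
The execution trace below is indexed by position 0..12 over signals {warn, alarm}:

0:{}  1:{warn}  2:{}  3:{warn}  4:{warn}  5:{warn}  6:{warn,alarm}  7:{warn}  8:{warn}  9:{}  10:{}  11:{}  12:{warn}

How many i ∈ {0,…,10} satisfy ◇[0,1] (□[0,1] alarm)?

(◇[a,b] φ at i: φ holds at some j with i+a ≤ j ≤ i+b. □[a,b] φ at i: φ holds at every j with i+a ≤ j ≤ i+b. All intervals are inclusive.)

0

Evaluate at each i in [0,10]:
  i=0: ✗ (none in [0,1])
  i=1: ✗ (none in [1,2])
  i=2: ✗ (none in [2,3])
  i=3: ✗ (none in [3,4])
  i=4: ✗ (none in [4,5])
  i=5: ✗ (none in [5,6])
  i=6: ✗ (none in [6,7])
  i=7: ✗ (none in [7,8])
  i=8: ✗ (none in [8,9])
  i=9: ✗ (none in [9,10])
  i=10: ✗ (none in [10,11])
Positions where it holds: {} → 0.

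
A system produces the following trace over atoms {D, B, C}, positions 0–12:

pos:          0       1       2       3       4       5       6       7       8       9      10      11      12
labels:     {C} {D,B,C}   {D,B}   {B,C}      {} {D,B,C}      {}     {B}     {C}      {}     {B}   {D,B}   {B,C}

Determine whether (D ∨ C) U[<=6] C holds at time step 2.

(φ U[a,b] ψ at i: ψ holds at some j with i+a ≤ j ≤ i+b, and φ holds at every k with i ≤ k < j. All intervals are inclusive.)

Need some j in [2,8] with C, and (D ∨ C) at every k in [2,j-1].
  j=2: C false.
  j=3: C holds; (D ∨ C) holds at every k in [2,2] → satisfied.

True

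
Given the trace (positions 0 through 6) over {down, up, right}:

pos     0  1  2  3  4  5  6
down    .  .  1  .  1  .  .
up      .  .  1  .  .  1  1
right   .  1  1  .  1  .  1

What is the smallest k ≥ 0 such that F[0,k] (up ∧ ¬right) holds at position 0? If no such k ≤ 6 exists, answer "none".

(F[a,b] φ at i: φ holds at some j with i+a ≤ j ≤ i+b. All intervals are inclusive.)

Scan j = 0,1,… for (up ∧ ¬right):
  j=0: fails
  j=1: fails
  j=2: fails
  j=3: fails
  j=4: fails
  j=5: holds
First hit at j=5, so smallest k = 5-0 = 5.

5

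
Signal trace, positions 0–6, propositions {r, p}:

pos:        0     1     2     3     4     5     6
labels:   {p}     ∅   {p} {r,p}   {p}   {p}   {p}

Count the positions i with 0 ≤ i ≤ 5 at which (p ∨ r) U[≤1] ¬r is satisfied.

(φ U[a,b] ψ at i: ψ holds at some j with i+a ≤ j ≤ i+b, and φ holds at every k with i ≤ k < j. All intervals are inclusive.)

6

Evaluate at each i in [0,5]:
  i=0: ✓ (rhs at j=0)
  i=1: ✓ (rhs at j=1)
  i=2: ✓ (rhs at j=2)
  i=3: ✓ (rhs at j=4; lhs holds on [3,3])
  i=4: ✓ (rhs at j=4)
  i=5: ✓ (rhs at j=5)
Positions where it holds: {0, 1, 2, 3, 4, 5} → 6.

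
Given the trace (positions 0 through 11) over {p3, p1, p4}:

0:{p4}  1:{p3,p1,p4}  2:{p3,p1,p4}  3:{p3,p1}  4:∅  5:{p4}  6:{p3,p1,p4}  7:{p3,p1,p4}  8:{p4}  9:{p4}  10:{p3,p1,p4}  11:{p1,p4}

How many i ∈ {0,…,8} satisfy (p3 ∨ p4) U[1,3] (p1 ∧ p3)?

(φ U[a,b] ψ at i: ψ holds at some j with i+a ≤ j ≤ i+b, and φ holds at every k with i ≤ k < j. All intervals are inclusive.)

7

Evaluate at each i in [0,8]:
  i=0: ✓ (rhs at j=1; lhs holds on [0,0])
  i=1: ✓ (rhs at j=2; lhs holds on [1,1])
  i=2: ✓ (rhs at j=3; lhs holds on [2,2])
  i=3: ✗ (lhs fails at k=4 before rhs at j=6)
  i=4: ✗ (lhs fails at k=4 before rhs at j=6)
  i=5: ✓ (rhs at j=6; lhs holds on [5,5])
  i=6: ✓ (rhs at j=7; lhs holds on [6,6])
  i=7: ✓ (rhs at j=10; lhs holds on [7,9])
  i=8: ✓ (rhs at j=10; lhs holds on [8,9])
Positions where it holds: {0, 1, 2, 5, 6, 7, 8} → 7.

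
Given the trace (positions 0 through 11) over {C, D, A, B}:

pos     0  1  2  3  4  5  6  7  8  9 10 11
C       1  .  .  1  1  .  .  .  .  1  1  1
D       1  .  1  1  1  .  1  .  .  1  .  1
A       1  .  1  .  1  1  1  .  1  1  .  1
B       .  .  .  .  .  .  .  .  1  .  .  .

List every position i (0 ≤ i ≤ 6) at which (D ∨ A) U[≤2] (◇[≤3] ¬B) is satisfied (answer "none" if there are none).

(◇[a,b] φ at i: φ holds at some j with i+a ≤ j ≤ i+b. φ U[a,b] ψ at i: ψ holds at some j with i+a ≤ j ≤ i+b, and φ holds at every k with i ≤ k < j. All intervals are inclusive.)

0, 1, 2, 3, 4, 5, 6

Evaluate at each i in [0,6]:
  i=0: ✓ (rhs at j=0)
  i=1: ✓ (rhs at j=1)
  i=2: ✓ (rhs at j=2)
  i=3: ✓ (rhs at j=3)
  i=4: ✓ (rhs at j=4)
  i=5: ✓ (rhs at j=5)
  i=6: ✓ (rhs at j=6)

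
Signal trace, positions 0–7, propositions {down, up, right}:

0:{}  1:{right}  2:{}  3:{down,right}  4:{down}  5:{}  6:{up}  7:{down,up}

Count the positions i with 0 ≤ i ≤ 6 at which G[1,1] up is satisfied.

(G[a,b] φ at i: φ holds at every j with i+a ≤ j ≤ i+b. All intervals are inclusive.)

Evaluate at each i in [0,6]:
  i=0: ✗ (fails at j=1)
  i=1: ✗ (fails at j=2)
  i=2: ✗ (fails at j=3)
  i=3: ✗ (fails at j=4)
  i=4: ✗ (fails at j=5)
  i=5: ✓ (all of [6,6])
  i=6: ✓ (all of [7,7])
Positions where it holds: {5, 6} → 2.

2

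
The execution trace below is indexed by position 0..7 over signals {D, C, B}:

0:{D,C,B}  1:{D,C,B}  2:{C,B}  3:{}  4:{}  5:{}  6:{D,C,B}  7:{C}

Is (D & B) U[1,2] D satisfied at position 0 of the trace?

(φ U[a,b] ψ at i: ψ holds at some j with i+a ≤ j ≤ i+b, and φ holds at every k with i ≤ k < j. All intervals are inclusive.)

Holds

Need some j in [1,2] with D, and (D & B) at every k in [0,j-1].
  j=1: D holds; (D & B) holds at every k in [0,0] → satisfied.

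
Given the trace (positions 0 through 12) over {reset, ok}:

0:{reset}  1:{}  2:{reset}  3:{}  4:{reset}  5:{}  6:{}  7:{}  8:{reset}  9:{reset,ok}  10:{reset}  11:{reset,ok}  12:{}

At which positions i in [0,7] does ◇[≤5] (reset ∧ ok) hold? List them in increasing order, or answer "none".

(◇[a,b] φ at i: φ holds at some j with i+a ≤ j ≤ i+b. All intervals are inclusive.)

Evaluate at each i in [0,7]:
  i=0: ✗ (none in [0,5])
  i=1: ✗ (none in [1,6])
  i=2: ✗ (none in [2,7])
  i=3: ✗ (none in [3,8])
  i=4: ✓ (witness j=9)
  i=5: ✓ (witness j=9)
  i=6: ✓ (witness j=9)
  i=7: ✓ (witness j=9)

4, 5, 6, 7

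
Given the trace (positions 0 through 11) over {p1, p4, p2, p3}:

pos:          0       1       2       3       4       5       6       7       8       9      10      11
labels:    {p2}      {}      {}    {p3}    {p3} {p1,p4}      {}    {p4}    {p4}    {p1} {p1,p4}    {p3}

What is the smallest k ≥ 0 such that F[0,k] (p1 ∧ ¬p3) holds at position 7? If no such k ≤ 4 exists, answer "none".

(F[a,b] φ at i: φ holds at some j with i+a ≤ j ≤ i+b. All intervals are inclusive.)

Scan j = 7,8,… for (p1 ∧ ¬p3):
  j=7: fails
  j=8: fails
  j=9: holds
First hit at j=9, so smallest k = 9-7 = 2.

2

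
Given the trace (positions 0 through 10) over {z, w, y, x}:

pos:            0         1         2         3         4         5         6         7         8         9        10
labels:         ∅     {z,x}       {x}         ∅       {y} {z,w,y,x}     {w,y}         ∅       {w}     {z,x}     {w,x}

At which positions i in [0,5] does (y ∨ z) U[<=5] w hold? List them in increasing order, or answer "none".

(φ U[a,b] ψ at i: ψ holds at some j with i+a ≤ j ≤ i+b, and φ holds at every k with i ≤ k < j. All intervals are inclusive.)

4, 5

Evaluate at each i in [0,5]:
  i=0: ✗ (lhs fails at k=0 before rhs at j=5)
  i=1: ✗ (lhs fails at k=2 before rhs at j=5)
  i=2: ✗ (lhs fails at k=2 before rhs at j=5)
  i=3: ✗ (lhs fails at k=3 before rhs at j=5)
  i=4: ✓ (rhs at j=5; lhs holds on [4,4])
  i=5: ✓ (rhs at j=5)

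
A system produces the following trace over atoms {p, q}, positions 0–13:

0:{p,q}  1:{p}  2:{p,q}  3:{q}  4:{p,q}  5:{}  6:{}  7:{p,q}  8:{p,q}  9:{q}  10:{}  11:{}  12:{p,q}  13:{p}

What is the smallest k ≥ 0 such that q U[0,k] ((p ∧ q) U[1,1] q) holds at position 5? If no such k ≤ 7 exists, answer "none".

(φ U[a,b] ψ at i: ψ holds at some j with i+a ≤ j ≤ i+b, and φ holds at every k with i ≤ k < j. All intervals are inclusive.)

none

Need earliest j ≥ 5 with ((p ∧ q) U[1,1] q), and q at every k in [5,j-1].
  j=5: rhs fails.
  j=6: rhs fails.
  j=7: rhs holds but lhs fails at k=5.
  j=8: rhs holds but lhs fails at k=5.
  j=9: rhs fails.
  j=10: rhs fails.
  j=11: rhs fails.
  j=12: rhs fails.
No witness within the range → none.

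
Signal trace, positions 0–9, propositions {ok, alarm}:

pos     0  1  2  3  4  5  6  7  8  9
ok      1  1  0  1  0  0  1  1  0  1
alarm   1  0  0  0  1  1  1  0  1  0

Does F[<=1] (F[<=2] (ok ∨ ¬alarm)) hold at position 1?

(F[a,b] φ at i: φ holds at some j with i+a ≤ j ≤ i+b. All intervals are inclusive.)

Check F[<=2] (ok ∨ ¬alarm) at each j in [1,2]:
  j=1: holds (witness at 1)
  j=2: holds (witness at 2)
Found at j=1 → formula holds.

Yes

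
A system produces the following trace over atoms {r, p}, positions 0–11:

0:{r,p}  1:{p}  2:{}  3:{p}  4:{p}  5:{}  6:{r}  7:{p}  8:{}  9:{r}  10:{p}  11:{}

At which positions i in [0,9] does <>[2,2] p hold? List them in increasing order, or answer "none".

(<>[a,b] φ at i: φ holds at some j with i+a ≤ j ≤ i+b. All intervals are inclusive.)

Evaluate at each i in [0,9]:
  i=0: ✗ (none in [2,2])
  i=1: ✓ (witness j=3)
  i=2: ✓ (witness j=4)
  i=3: ✗ (none in [5,5])
  i=4: ✗ (none in [6,6])
  i=5: ✓ (witness j=7)
  i=6: ✗ (none in [8,8])
  i=7: ✗ (none in [9,9])
  i=8: ✓ (witness j=10)
  i=9: ✗ (none in [11,11])

1, 2, 5, 8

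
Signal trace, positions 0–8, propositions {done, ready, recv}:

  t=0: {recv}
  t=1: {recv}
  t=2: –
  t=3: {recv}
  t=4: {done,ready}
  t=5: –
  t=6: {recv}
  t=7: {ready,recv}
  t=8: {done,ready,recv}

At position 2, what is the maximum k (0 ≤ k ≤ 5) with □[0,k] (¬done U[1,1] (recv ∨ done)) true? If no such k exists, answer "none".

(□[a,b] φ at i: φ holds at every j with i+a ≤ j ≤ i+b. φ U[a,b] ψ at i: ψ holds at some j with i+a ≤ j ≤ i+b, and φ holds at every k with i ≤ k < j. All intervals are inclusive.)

(¬done U[1,1] (recv ∨ done)) must hold from j=2 onward; find where it first fails.
  j=2: holds
  j=3: holds
  j=4: fails
Holds on [2,3], so largest k = 1.

1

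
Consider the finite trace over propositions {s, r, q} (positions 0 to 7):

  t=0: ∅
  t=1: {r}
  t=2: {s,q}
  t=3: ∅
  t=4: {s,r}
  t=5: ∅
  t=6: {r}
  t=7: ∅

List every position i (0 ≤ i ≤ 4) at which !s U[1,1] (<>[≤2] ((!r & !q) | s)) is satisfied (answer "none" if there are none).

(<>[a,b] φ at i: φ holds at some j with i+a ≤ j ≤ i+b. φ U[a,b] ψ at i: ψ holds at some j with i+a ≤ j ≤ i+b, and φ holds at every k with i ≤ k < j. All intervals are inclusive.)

0, 1, 3

Evaluate at each i in [0,4]:
  i=0: ✓ (rhs at j=1; lhs holds on [0,0])
  i=1: ✓ (rhs at j=2; lhs holds on [1,1])
  i=2: ✗ (lhs fails at k=2 before rhs at j=3)
  i=3: ✓ (rhs at j=4; lhs holds on [3,3])
  i=4: ✗ (lhs fails at k=4 before rhs at j=5)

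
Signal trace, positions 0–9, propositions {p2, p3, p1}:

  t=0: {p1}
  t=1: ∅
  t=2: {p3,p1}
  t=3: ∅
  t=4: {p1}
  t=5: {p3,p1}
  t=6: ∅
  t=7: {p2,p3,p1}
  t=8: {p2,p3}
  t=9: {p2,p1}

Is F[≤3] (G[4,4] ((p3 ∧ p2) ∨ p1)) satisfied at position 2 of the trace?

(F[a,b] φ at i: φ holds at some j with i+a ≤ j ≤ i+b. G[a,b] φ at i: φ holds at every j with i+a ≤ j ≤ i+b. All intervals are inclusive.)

Holds

Check G[4,4] ((p3 ∧ p2) ∨ p1) at each j in [2,5]:
  j=2: fails at 6
  j=3: holds on [7,7]
  j=4: holds on [8,8]
  j=5: holds on [9,9]
Found at j=3 → formula holds.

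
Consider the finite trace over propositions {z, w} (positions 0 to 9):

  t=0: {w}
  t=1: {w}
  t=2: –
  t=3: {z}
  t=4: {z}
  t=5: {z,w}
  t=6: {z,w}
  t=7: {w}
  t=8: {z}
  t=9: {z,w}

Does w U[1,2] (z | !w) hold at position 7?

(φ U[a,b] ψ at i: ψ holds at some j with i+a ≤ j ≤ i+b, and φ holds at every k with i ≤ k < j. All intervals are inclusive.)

True

Need some j in [8,9] with (z | !w), and w at every k in [7,j-1].
  j=8: (z | !w) holds; w holds at every k in [7,7] → satisfied.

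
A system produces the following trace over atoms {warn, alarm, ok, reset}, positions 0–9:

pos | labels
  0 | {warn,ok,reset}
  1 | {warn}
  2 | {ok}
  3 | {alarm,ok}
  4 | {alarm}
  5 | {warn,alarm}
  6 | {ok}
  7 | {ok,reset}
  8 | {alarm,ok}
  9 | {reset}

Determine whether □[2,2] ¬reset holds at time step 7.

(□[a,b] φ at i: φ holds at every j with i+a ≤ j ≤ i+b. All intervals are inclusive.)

Does not hold

Check ¬reset at every j in [9,9]:
  j=9: false
Fails at j=9 → formula fails.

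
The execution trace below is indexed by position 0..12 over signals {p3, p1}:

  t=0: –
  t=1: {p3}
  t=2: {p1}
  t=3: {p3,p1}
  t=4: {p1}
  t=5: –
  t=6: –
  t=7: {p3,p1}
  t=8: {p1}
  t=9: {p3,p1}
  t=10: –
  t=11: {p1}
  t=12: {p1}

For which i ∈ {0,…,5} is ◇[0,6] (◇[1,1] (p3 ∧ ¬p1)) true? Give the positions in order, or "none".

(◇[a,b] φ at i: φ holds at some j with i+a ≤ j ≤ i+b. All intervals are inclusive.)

0

Evaluate at each i in [0,5]:
  i=0: ✓ (witness j=0)
  i=1: ✗ (none in [1,7])
  i=2: ✗ (none in [2,8])
  i=3: ✗ (none in [3,9])
  i=4: ✗ (none in [4,10])
  i=5: ✗ (none in [5,11])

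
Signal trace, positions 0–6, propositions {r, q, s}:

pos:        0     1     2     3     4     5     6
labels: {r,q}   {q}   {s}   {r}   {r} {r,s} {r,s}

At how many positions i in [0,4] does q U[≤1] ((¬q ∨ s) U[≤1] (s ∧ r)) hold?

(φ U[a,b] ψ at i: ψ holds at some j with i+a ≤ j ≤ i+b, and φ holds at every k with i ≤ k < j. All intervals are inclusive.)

Evaluate at each i in [0,4]:
  i=0: ✗ (no rhs in [0,1])
  i=1: ✗ (no rhs in [1,2])
  i=2: ✗ (no rhs in [2,3])
  i=3: ✗ (lhs fails at k=3 before rhs at j=4)
  i=4: ✓ (rhs at j=4)
Positions where it holds: {4} → 1.

1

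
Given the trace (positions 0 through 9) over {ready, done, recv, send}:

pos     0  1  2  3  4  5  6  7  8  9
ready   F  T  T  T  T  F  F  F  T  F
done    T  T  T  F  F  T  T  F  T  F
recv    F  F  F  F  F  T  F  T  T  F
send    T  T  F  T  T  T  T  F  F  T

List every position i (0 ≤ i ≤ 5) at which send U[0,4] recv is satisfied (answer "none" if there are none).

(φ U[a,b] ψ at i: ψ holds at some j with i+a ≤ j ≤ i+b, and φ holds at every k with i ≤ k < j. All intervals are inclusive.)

3, 4, 5

Evaluate at each i in [0,5]:
  i=0: ✗ (no rhs in [0,4])
  i=1: ✗ (lhs fails at k=2 before rhs at j=5)
  i=2: ✗ (lhs fails at k=2 before rhs at j=5)
  i=3: ✓ (rhs at j=5; lhs holds on [3,4])
  i=4: ✓ (rhs at j=5; lhs holds on [4,4])
  i=5: ✓ (rhs at j=5)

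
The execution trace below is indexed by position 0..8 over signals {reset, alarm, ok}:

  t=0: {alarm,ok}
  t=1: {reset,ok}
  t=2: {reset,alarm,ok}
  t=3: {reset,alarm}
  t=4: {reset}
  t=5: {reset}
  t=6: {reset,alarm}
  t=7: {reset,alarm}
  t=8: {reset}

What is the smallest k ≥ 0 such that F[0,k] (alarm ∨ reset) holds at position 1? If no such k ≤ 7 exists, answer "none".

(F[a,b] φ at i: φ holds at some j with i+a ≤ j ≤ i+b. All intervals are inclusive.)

0

Scan j = 1,2,… for (alarm ∨ reset):
  j=1: holds
First hit at j=1, so smallest k = 1-1 = 0.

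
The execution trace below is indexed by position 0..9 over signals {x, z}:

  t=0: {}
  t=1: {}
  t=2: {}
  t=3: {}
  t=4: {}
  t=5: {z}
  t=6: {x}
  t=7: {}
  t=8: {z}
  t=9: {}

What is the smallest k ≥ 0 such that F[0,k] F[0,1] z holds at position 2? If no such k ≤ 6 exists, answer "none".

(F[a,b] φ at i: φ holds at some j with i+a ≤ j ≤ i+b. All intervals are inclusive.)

Scan j = 2,3,… for F[0,1] z:
  j=2: fails
  j=3: fails
  j=4: holds
First hit at j=4, so smallest k = 4-2 = 2.

2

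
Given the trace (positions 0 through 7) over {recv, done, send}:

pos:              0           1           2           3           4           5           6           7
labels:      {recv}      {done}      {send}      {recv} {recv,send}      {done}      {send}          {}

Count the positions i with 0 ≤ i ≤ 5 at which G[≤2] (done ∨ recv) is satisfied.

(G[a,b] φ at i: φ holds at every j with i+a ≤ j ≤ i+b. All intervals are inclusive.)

1

Evaluate at each i in [0,5]:
  i=0: ✗ (fails at j=2)
  i=1: ✗ (fails at j=2)
  i=2: ✗ (fails at j=2)
  i=3: ✓ (all of [3,5])
  i=4: ✗ (fails at j=6)
  i=5: ✗ (fails at j=6)
Positions where it holds: {3} → 1.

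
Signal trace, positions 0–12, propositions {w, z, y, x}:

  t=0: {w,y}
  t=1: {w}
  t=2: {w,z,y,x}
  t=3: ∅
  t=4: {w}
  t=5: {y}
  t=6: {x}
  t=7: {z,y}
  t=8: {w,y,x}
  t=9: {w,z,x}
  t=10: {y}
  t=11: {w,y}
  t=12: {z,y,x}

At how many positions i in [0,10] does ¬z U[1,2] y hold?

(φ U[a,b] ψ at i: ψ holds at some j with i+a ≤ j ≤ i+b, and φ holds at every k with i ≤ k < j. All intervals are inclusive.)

7

Evaluate at each i in [0,10]:
  i=0: ✓ (rhs at j=2; lhs holds on [0,1])
  i=1: ✓ (rhs at j=2; lhs holds on [1,1])
  i=2: ✗ (no rhs in [3,4])
  i=3: ✓ (rhs at j=5; lhs holds on [3,4])
  i=4: ✓ (rhs at j=5; lhs holds on [4,4])
  i=5: ✓ (rhs at j=7; lhs holds on [5,6])
  i=6: ✓ (rhs at j=7; lhs holds on [6,6])
  i=7: ✗ (lhs fails at k=7 before rhs at j=8)
  i=8: ✗ (lhs fails at k=9 before rhs at j=10)
  i=9: ✗ (lhs fails at k=9 before rhs at j=10)
  i=10: ✓ (rhs at j=11; lhs holds on [10,10])
Positions where it holds: {0, 1, 3, 4, 5, 6, 10} → 7.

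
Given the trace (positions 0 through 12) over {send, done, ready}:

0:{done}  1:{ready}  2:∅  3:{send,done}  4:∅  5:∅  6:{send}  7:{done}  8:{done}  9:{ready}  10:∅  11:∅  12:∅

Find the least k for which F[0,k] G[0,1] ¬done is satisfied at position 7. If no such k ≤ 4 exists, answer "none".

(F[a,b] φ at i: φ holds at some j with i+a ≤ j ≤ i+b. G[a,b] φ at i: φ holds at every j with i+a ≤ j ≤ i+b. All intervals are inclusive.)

2

Scan j = 7,8,… for G[0,1] ¬done:
  j=7: fails
  j=8: fails
  j=9: holds
First hit at j=9, so smallest k = 9-7 = 2.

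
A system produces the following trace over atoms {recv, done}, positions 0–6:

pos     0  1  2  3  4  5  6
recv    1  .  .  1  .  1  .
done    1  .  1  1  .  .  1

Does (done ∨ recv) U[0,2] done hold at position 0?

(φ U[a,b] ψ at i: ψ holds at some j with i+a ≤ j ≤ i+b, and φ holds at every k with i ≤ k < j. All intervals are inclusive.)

Need some j in [0,2] with done, and (done ∨ recv) at every k in [0,j-1].
  j=0: done holds; no prefix to check → satisfied.

True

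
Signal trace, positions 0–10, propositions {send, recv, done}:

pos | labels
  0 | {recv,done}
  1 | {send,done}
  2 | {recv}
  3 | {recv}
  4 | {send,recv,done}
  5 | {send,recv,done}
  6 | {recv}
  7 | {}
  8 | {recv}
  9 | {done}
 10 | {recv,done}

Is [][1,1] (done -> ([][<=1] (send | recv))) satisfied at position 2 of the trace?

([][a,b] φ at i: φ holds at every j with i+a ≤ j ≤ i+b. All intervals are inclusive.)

True

Check (done -> ([][<=1] (send | recv))) at every j in [3,3]:
  j=3: antecedent false → ✓
All positions satisfy it → formula holds.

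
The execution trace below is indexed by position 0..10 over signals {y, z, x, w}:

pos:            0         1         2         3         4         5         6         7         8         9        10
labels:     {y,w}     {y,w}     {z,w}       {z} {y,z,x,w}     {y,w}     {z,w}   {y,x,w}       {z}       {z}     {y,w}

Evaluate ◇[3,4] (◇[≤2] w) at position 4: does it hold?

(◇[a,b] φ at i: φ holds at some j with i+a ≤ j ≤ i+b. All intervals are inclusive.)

Check ◇[≤2] w at each j in [7,8]:
  j=7: holds (witness at 7)
  j=8: holds (witness at 10)
Found at j=7 → formula holds.

Holds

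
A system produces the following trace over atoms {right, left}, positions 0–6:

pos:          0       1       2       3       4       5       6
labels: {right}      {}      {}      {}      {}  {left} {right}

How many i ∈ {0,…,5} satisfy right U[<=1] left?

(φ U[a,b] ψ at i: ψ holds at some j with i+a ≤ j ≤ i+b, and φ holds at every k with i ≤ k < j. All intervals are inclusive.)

1

Evaluate at each i in [0,5]:
  i=0: ✗ (no rhs in [0,1])
  i=1: ✗ (no rhs in [1,2])
  i=2: ✗ (no rhs in [2,3])
  i=3: ✗ (no rhs in [3,4])
  i=4: ✗ (lhs fails at k=4 before rhs at j=5)
  i=5: ✓ (rhs at j=5)
Positions where it holds: {5} → 1.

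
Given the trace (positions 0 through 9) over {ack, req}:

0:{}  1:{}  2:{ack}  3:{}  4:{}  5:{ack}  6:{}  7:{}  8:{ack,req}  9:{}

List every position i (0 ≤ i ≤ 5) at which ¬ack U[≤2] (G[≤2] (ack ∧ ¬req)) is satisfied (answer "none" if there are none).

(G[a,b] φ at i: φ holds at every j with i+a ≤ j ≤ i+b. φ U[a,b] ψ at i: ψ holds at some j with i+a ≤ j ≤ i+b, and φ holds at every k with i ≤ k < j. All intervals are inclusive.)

none

Evaluate at each i in [0,5]:
  i=0: ✗ (no rhs in [0,2])
  i=1: ✗ (no rhs in [1,3])
  i=2: ✗ (no rhs in [2,4])
  i=3: ✗ (no rhs in [3,5])
  i=4: ✗ (no rhs in [4,6])
  i=5: ✗ (no rhs in [5,7])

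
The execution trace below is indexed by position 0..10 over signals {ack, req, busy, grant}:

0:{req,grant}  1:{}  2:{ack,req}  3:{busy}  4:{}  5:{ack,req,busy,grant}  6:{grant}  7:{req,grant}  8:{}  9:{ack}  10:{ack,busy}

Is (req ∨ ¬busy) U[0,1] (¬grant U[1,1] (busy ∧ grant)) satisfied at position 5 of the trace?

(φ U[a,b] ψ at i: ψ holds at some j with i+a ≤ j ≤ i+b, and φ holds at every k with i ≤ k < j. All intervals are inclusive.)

No

Need some j in [5,6] with (¬grant U[1,1] (busy ∧ grant)), and (req ∨ ¬busy) at every k in [5,j-1].
  j=5: (¬grant U[1,1] (busy ∧ grant)) — fails.
  j=6: (¬grant U[1,1] (busy ∧ grant)) — fails.
No j in the window works → until fails.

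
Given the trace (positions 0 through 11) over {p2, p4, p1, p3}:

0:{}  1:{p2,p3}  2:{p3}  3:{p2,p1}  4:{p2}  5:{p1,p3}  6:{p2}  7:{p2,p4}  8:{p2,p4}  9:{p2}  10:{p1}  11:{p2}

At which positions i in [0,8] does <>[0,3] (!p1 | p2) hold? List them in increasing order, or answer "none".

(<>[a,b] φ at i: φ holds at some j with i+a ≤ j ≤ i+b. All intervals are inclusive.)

Evaluate at each i in [0,8]:
  i=0: ✓ (witness j=0)
  i=1: ✓ (witness j=1)
  i=2: ✓ (witness j=2)
  i=3: ✓ (witness j=3)
  i=4: ✓ (witness j=4)
  i=5: ✓ (witness j=6)
  i=6: ✓ (witness j=6)
  i=7: ✓ (witness j=7)
  i=8: ✓ (witness j=8)

0, 1, 2, 3, 4, 5, 6, 7, 8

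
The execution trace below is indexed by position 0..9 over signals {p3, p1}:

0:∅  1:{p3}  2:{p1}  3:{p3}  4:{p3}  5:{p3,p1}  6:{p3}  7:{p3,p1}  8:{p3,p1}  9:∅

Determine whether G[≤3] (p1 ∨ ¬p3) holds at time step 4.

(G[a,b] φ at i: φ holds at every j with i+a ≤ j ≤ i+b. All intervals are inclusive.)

Check (p1 ∨ ¬p3) at every j in [4,7]:
  j=4: false
  j=5: true
  j=6: false
  j=7: true
Fails at j=4 → formula fails.

No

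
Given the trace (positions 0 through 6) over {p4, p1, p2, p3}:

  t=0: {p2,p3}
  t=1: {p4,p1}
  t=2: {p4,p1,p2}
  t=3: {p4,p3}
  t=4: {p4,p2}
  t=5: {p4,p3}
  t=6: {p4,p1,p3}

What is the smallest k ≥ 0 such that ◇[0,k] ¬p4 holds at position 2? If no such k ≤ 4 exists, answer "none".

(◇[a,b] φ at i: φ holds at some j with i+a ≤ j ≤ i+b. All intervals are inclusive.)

Scan j = 2,3,… for ¬p4:
  j=2: fails
  j=3: fails
  j=4: fails
  j=5: fails
  j=6: fails
No j in [2,6] satisfies it → none.

none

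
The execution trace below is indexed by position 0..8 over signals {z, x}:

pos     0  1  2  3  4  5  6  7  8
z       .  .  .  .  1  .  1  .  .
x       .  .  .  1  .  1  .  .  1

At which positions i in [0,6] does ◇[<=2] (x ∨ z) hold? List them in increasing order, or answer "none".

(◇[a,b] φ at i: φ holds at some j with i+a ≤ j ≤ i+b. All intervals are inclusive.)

Evaluate at each i in [0,6]:
  i=0: ✗ (none in [0,2])
  i=1: ✓ (witness j=3)
  i=2: ✓ (witness j=3)
  i=3: ✓ (witness j=3)
  i=4: ✓ (witness j=4)
  i=5: ✓ (witness j=5)
  i=6: ✓ (witness j=6)

1, 2, 3, 4, 5, 6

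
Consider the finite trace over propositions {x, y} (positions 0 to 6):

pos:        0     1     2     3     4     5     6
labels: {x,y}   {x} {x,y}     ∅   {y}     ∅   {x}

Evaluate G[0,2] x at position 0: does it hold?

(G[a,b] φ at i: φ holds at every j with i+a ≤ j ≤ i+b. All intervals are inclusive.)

True

Check x at every j in [0,2]:
  j=0: true
  j=1: true
  j=2: true
All positions satisfy it → formula holds.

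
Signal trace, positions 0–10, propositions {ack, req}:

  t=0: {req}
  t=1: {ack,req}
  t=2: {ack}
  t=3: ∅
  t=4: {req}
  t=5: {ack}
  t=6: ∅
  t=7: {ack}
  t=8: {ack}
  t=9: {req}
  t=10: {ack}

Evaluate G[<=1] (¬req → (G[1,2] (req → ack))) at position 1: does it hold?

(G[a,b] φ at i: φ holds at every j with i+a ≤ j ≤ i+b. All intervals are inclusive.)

Check (¬req → (G[1,2] (req → ack))) at every j in [1,2]:
  j=1: antecedent false → ✓
  j=2: antecedent true; consequent fails at 4 → ✗
Fails at j=2 → formula fails.

No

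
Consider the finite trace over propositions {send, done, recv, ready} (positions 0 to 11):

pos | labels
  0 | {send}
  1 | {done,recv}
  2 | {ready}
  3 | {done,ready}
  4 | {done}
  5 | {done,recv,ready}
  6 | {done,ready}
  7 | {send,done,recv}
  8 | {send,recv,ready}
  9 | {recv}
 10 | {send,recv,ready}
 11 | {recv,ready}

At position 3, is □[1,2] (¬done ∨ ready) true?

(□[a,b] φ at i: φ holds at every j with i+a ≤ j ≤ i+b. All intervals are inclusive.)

No

Check (¬done ∨ ready) at every j in [4,5]:
  j=4: false
  j=5: true
Fails at j=4 → formula fails.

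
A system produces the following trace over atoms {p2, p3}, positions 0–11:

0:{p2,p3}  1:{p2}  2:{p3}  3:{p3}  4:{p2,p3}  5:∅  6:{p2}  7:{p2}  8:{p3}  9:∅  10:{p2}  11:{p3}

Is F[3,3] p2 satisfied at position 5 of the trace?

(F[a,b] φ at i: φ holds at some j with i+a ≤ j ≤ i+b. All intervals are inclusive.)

False

Check p2 at each j in [8,8]:
  j=8: false
No position in the window satisfies it → formula fails.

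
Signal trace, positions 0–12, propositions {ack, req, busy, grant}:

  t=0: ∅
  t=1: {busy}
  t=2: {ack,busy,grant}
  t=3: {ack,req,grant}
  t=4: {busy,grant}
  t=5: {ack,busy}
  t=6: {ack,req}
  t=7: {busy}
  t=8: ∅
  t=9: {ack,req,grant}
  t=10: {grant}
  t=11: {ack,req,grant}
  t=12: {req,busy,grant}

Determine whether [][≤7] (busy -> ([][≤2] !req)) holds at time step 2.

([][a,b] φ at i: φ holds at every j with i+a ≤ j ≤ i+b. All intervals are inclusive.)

No

Check (busy -> ([][≤2] !req)) at every j in [2,9]:
  j=2: antecedent true; consequent fails at 3 → ✗
  j=3: antecedent false → ✓
  j=4: antecedent true; consequent fails at 6 → ✗
  j=5: antecedent true; consequent fails at 6 → ✗
  j=6: antecedent false → ✓
  j=7: antecedent true; consequent fails at 9 → ✗
  j=8: antecedent false → ✓
  j=9: antecedent false → ✓
Fails at j=2 → formula fails.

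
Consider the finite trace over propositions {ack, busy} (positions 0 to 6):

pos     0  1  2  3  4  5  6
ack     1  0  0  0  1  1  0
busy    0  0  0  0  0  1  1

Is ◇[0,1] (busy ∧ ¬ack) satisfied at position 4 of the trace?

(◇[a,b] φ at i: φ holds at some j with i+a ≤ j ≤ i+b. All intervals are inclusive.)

Check (busy ∧ ¬ack) at each j in [4,5]:
  j=4: false
  j=5: false
No position in the window satisfies it → formula fails.

Does not hold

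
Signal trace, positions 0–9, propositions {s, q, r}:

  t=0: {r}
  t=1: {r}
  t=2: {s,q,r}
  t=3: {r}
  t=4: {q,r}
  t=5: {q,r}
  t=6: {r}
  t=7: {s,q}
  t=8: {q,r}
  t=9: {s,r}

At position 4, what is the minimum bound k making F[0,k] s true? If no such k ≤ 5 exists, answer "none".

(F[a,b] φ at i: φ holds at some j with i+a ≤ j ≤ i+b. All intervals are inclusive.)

Scan j = 4,5,… for s:
  j=4: fails
  j=5: fails
  j=6: fails
  j=7: holds
First hit at j=7, so smallest k = 7-4 = 3.

3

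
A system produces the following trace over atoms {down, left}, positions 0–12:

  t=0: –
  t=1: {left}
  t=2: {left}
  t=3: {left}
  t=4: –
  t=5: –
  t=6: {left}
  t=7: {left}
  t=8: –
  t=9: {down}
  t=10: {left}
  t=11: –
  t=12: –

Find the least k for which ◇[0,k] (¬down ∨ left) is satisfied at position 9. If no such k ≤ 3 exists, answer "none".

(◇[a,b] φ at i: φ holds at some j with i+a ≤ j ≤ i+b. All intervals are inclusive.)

1

Scan j = 9,10,… for (¬down ∨ left):
  j=9: fails
  j=10: holds
First hit at j=10, so smallest k = 10-9 = 1.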